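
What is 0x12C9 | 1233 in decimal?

0x12C9 = 1001011001001
1233 = 0010011010001
 OR → 1011011011001 = 5849

5849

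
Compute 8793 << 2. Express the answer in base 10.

35172

8793 = 0010001001011001
shift left by 2 → 1000100101100100 = 35172
(equivalently, 8793 × 2^2 = 8793 × 4)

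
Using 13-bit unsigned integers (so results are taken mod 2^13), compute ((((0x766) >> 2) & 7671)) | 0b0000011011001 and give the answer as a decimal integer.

0x766 = 0011101100110
→ >> 2 → 0000111011001 = 473
7671 = 1110111110111
→ & → 0000111010001 = 465
0b0000011011001 = 0000011011001
→ | → 0000111011001 = 473

473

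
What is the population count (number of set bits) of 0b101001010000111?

n = 101001010000111
Count the 1s: 1 + 1 + 1 + 1 + 1 + 1 + 1 = 7

7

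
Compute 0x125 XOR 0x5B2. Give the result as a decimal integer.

1175

0x125 = 00100100101
0x5B2 = 10110110010
XOR → 10010010111 = 1175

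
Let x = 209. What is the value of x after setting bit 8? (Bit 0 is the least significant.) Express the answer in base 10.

465

x = 011010001
bit 8 is currently 0; set it via x | (1 << 8) = x | 256
→ 111010001 = 465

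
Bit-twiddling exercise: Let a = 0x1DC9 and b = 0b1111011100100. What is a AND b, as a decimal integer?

7360

0x1DC9 = 1110111001001
b = 1111011100100
AND → 1110011000000 = 7360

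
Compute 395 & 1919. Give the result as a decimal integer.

267

395 = 00110001011
1919 = 11101111111
AND → 00100001011 = 267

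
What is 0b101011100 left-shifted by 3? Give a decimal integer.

x = 000101011100
shift left by 3 → 101011100000 = 2784
(equivalently, 348 × 2^3 = 348 × 8)

2784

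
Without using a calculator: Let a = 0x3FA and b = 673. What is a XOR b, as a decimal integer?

347

0x3FA = 1111111010
673 = 1010100001
XOR → 0101011011 = 347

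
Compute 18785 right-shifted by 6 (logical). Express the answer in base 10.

18785 = 100100101100001
shift right by 6 → 000000100100101 = 293
(equivalently, floor(18785 / 64))

293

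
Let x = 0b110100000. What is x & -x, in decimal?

x = 110100000 = 416
-x (two's complement) = …001100000
AND   = 000100000 = 32
(x & -x isolates the lowest set bit of x.)

32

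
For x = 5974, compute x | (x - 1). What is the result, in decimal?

5975

x = 1011101010110 = 5974
x - 1 = 1011101010101
OR    = 1011101010111 = 5975
(x | (x - 1) sets all bits below the lowest set bit.)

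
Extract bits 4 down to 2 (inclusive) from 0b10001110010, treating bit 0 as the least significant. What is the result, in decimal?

v = 10001110010
Shift right by 2: 100011100
Mask low 3 bits: 100 = 4

4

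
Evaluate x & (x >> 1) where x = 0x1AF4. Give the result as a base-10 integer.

x = 1101011110100 = 6900
x>>1 = 0110101111010
AND  = 0100001110000 = 2160
(x & (x >> 1) has a 1 wherever x has two consecutive 1 bits.)

2160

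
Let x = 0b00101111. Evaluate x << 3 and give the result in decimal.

376

x = 000101111
shift left by 3 → 101111000 = 376
(equivalently, 47 × 2^3 = 47 × 8)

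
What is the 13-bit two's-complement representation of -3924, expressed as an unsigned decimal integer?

4268

3924 in 13 bits: 0111101010100
Invert: 1000010101011
Add 1:  1000010101100 = 4268
(Check: 2^13 - 3924 = 8192 - 3924 = 4268.)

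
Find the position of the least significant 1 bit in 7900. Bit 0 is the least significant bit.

7900 = 1111011011100
Trailing zeros: 2, so the lowest set bit is bit 2 (value 4).

2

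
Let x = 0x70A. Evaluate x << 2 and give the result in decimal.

7208

0x70A = 0011100001010
shift left by 2 → 1110000101000 = 7208
(equivalently, 1802 × 2^2 = 1802 × 4)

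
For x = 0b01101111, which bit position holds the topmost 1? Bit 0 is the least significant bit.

0b01101111 = 1101111
The topmost 1 is at position 6 (since 2^6 = 64 ≤ 111 < 128).

6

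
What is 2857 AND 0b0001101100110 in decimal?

2857 = 101100101001
b = 001101100110
AND → 001100100000 = 800

800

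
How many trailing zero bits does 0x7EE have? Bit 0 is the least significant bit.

0x7EE = 11111101110
Trailing zeros: 1, so the lowest set bit is bit 1 (value 2).

1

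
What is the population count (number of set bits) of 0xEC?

5

0xEC = 11101100
Count the 1s: 1 + 1 + 1 + 1 + 1 = 5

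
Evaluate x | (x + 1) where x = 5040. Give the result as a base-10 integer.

5041

x = 1001110110000 = 5040
x + 1 = 1001110110001
OR    = 1001110110001 = 5041
(x | (x + 1) sets the lowest cleared bit.)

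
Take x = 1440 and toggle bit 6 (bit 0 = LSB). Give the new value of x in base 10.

1504

x = 10110100000
bit 6 is currently 0; toggle it via x ^ (1 << 6) = x ^ 64
→ 10111100000 = 1504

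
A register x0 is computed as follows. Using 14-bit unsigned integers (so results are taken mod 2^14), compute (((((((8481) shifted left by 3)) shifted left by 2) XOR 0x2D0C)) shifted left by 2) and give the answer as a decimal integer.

9392

8481 = 10000100100001
→ shifted left by 3 (mod 2^14) → 00100100001000 = 2312
→ shifted left by 2 (mod 2^14) → 10010000100000 = 9248
0x2D0C = 10110100001100
→ XOR → 00100100101100 = 2348
→ shifted left by 2 (mod 2^14) → 10010010110000 = 9392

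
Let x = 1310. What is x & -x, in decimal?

x = 10100011110 = 1310
-x (two's complement) = …01011100010
AND   = 00000000010 = 2
(x & -x isolates the lowest set bit of x.)

2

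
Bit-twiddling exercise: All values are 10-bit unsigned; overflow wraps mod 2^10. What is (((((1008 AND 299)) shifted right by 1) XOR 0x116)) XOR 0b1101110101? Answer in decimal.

1008 = 1111110000
299 = 0100101011
→ AND → 0100100000 = 288
→ shifted right by 1 → 0010010000 = 144
0x116 = 0100010110
→ XOR → 0110000110 = 390
0b1101110101 = 1101110101
→ XOR → 1011110011 = 755

755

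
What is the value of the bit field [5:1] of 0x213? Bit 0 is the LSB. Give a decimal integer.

v = 01000010011
Shift right by 1: 0100001001
Mask low 5 bits: 01001 = 9

9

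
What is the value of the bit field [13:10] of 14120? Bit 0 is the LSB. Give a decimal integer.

13

v = 11011100101000
Shift right by 10: 1101
Mask low 4 bits: 1101 = 13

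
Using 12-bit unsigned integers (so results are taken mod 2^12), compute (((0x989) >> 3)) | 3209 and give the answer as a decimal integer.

0x989 = 100110001001
→ >> 3 → 000100110001 = 305
3209 = 110010001001
→ | → 110110111001 = 3513

3513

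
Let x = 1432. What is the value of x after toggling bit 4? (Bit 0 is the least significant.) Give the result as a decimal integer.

1416

x = 10110011000
bit 4 is currently 1; toggle it via x ^ (1 << 4) = x ^ 16
→ 10110001000 = 1416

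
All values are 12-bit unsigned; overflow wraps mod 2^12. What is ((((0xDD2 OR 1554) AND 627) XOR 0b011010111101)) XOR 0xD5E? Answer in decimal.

2481

0xDD2 = 110111010010
1554 = 011000010010
→ OR → 111111010010 = 4050
627 = 001001110011
→ AND → 001001010010 = 594
0b011010111101 = 011010111101
→ XOR → 010011101111 = 1263
0xD5E = 110101011110
→ XOR → 100110110001 = 2481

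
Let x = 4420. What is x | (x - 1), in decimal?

4423

x = 1000101000100 = 4420
x - 1 = 1000101000011
OR    = 1000101000111 = 4423
(x | (x - 1) sets all bits below the lowest set bit.)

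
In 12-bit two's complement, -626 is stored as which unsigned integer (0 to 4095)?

3470

626 in 12 bits: 001001110010
Invert: 110110001101
Add 1:  110110001110 = 3470
(Check: 2^12 - 626 = 4096 - 626 = 3470.)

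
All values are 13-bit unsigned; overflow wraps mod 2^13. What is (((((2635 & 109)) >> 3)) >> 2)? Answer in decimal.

2635 = 0101001001011
109 = 0000001101101
→ & → 0000001001001 = 73
→ >> 3 → 0000000001001 = 9
→ >> 2 → 0000000000010 = 2

2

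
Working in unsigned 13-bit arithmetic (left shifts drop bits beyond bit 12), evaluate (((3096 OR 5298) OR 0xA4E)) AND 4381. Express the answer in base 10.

3096 = 0110000011000
5298 = 1010010110010
→ OR → 1110010111010 = 7354
0xA4E = 0101001001110
→ OR → 1111011111110 = 7934
4381 = 1000100011101
→ AND → 1000000011100 = 4124

4124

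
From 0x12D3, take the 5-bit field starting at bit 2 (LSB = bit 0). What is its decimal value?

20

v = 01001011010011
Shift right by 2: 010010110100
Mask low 5 bits: 10100 = 20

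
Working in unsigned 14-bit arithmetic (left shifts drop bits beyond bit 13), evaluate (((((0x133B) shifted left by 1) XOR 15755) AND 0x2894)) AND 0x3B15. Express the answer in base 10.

2068

0x133B = 01001100111011
→ shifted left by 1 (mod 2^14) → 10011001110110 = 9846
15755 = 11110110001011
→ XOR → 01101111111101 = 7165
0x2894 = 10100010010100
→ AND → 00100010010100 = 2196
0x3B15 = 11101100010101
→ AND → 00100000010100 = 2068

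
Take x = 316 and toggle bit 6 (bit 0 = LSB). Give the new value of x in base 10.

x = 100111100
bit 6 is currently 0; toggle it via x ^ (1 << 6) = x ^ 64
→ 101111100 = 380

380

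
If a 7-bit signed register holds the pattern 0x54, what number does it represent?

pattern = 1010100 (MSB is 1 ⇒ negative)
Invert: 0101011, add 1 → 0101100 = 44, so the value is -44.
(Equivalently: 84 - 2^7 = 84 - 128 = -44.)

-44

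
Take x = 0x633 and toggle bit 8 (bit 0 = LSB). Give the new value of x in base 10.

x = 11000110011
bit 8 is currently 0; toggle it via x ^ (1 << 8) = x ^ 256
→ 11100110011 = 1843

1843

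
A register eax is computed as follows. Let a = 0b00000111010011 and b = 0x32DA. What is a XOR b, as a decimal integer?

13065

a = 00000111010011
0x32DA = 11001011011010
XOR → 11001100001001 = 13065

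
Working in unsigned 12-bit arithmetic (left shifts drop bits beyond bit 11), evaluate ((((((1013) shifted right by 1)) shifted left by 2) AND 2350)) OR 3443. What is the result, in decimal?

3451

1013 = 001111110101
→ shifted right by 1 → 000111111010 = 506
→ shifted left by 2 (mod 2^12) → 011111101000 = 2024
2350 = 100100101110
→ AND → 000100101000 = 296
3443 = 110101110011
→ OR → 110101111011 = 3451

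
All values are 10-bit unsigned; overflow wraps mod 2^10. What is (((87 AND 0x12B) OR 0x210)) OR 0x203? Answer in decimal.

87 = 0001010111
0x12B = 0100101011
→ AND → 0000000011 = 3
0x210 = 1000010000
→ OR → 1000010011 = 531
0x203 = 1000000011
→ OR → 1000010011 = 531

531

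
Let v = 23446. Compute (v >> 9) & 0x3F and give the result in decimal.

45

v = 101101110010110
Shift right by 9: 101101
Mask low 6 bits: 101101 = 45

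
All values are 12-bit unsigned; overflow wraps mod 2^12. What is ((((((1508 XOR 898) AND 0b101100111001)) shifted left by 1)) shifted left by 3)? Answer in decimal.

512

1508 = 010111100100
898 = 001110000010
→ XOR → 011001100110 = 1638
0b101100111001 = 101100111001
→ AND → 001000100000 = 544
→ shifted left by 1 (mod 2^12) → 010001000000 = 1088
→ shifted left by 3 (mod 2^12) → 001000000000 = 512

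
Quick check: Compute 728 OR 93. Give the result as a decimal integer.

728 = 1011011000
93 = 0001011101
 OR → 1011011101 = 733

733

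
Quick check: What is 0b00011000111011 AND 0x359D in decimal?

1049

a = 00011000111011
0x359D = 11010110011101
AND → 00010000011001 = 1049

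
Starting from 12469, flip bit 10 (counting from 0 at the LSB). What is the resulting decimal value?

13493

x = 011000010110101
bit 10 is currently 0; toggle it via x ^ (1 << 10) = x ^ 1024
→ 011010010110101 = 13493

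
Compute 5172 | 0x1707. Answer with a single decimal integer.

5943

5172 = 1010000110100
0x1707 = 1011100000111
 OR → 1011100110111 = 5943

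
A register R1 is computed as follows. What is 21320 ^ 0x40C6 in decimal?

21320 = 101001101001000
0x40C6 = 100000011000110
XOR → 001001110001110 = 5006

5006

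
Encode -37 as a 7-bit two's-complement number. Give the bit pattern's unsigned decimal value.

91

37 in 7 bits: 0100101
Invert: 1011010
Add 1:  1011011 = 91
(Check: 2^7 - 37 = 128 - 37 = 91.)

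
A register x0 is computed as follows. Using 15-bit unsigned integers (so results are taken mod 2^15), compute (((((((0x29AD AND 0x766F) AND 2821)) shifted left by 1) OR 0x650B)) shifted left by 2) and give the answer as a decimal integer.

5164

0x29AD = 010100110101101
0x766F = 111011001101111
→ AND → 010000000101101 = 8237
2821 = 000101100000101
→ AND → 000000000000101 = 5
→ shifted left by 1 (mod 2^15) → 000000000001010 = 10
0x650B = 110010100001011
→ OR → 110010100001011 = 25867
→ shifted left by 2 (mod 2^15) → 001010000101100 = 5164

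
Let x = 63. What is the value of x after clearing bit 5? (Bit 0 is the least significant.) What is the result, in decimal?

x = 0000111111
bit 5 is currently 1; clear it via x & ~(1 << 5) = x & ~32
→ 0000011111 = 31

31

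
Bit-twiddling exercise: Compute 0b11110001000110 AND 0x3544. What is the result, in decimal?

13380

a = 11110001000110
0x3544 = 11010101000100
AND → 11010001000100 = 13380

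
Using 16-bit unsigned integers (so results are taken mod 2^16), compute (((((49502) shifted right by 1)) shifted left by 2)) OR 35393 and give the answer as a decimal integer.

49502 = 1100000101011110
→ shifted right by 1 → 0110000010101111 = 24751
→ shifted left by 2 (mod 2^16) → 1000001010111100 = 33468
35393 = 1000101001000001
→ OR → 1000101011111101 = 35581

35581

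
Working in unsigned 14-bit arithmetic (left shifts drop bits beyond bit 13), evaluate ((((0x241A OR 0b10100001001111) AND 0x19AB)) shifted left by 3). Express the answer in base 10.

88

0x241A = 10010000011010
0b10100001001111 = 10100001001111
→ OR → 10110001011111 = 11359
0x19AB = 01100110101011
→ AND → 00100000001011 = 2059
→ shifted left by 3 (mod 2^14) → 00000001011000 = 88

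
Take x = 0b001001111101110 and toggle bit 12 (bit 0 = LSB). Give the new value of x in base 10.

1006

x = 001001111101110
bit 12 is currently 1; toggle it via x ^ (1 << 12) = x ^ 4096
→ 000001111101110 = 1006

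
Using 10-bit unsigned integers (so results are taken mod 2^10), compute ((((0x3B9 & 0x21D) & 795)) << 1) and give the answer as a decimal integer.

0x3B9 = 1110111001
0x21D = 1000011101
→ & → 1000011001 = 537
795 = 1100011011
→ & → 1000011001 = 537
→ << 1 (mod 2^10) → 0000110010 = 50

50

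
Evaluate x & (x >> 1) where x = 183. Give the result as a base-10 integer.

x = 10110111 = 183
x>>1 = 01011011
AND  = 00010011 = 19
(x & (x >> 1) has a 1 wherever x has two consecutive 1 bits.)

19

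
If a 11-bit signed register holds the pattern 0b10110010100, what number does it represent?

pattern = 10110010100 (MSB is 1 ⇒ negative)
Invert: 01001101011, add 1 → 01001101100 = 620, so the value is -620.
(Equivalently: 1428 - 2^11 = 1428 - 2048 = -620.)

-620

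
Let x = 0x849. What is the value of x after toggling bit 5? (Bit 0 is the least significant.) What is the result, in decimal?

2153

x = 00100001001001
bit 5 is currently 0; toggle it via x ^ (1 << 5) = x ^ 32
→ 00100001101001 = 2153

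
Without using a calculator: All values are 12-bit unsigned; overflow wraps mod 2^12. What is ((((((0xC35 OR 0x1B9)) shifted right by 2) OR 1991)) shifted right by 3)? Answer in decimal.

0xC35 = 110000110101
0x1B9 = 000110111001
→ OR → 110110111101 = 3517
→ shifted right by 2 → 001101101111 = 879
1991 = 011111000111
→ OR → 011111101111 = 2031
→ shifted right by 3 → 000011111101 = 253

253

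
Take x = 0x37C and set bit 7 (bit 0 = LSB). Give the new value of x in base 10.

1020

x = 1101111100
bit 7 is currently 0; set it via x | (1 << 7) = x | 128
→ 1111111100 = 1020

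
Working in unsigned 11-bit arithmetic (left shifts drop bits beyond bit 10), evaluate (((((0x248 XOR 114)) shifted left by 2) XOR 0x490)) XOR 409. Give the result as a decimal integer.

0x248 = 01001001000
114 = 00001110010
→ XOR → 01000111010 = 570
→ shifted left by 2 (mod 2^11) → 00011101000 = 232
0x490 = 10010010000
→ XOR → 10001111000 = 1144
409 = 00110011001
→ XOR → 10111100001 = 1505

1505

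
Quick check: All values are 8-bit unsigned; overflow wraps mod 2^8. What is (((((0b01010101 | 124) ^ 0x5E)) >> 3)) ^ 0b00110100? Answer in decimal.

0b01010101 = 01010101
124 = 01111100
→ | → 01111101 = 125
0x5E = 01011110
→ ^ → 00100011 = 35
→ >> 3 → 00000100 = 4
0b00110100 = 00110100
→ ^ → 00110000 = 48

48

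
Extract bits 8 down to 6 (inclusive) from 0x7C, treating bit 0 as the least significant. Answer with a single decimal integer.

1

v = 001111100
Shift right by 6: 001
Mask low 3 bits: 001 = 1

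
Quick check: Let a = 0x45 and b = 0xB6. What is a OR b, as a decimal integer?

0x45 = 01000101
0xB6 = 10110110
 OR → 11110111 = 247

247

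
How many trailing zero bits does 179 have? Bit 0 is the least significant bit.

179 = 10110011
Trailing zeros: 0, so the lowest set bit is bit 0 (value 1).

0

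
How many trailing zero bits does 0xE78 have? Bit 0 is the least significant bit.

3

0xE78 = 111001111000
Trailing zeros: 3, so the lowest set bit is bit 3 (value 8).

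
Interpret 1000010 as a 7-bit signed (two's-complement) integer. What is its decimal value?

pattern = 1000010 (MSB is 1 ⇒ negative)
Invert: 0111101, add 1 → 0111110 = 62, so the value is -62.
(Equivalently: 66 - 2^7 = 66 - 128 = -62.)

-62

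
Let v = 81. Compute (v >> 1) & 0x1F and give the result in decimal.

v = 0001010001
Shift right by 1: 000101000
Mask low 5 bits: 01000 = 8

8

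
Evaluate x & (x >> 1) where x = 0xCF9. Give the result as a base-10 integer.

1144

x = 110011111001 = 3321
x>>1 = 011001111100
AND  = 010001111000 = 1144
(x & (x >> 1) has a 1 wherever x has two consecutive 1 bits.)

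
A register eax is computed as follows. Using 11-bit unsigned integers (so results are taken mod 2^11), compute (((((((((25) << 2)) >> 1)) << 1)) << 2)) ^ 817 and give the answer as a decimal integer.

25 = 00000011001
→ << 2 (mod 2^11) → 00001100100 = 100
→ >> 1 → 00000110010 = 50
→ << 1 (mod 2^11) → 00001100100 = 100
→ << 2 (mod 2^11) → 00110010000 = 400
817 = 01100110001
→ ^ → 01010100001 = 673

673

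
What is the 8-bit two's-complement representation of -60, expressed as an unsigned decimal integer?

60 in 8 bits: 00111100
Invert: 11000011
Add 1:  11000100 = 196
(Check: 2^8 - 60 = 256 - 60 = 196.)

196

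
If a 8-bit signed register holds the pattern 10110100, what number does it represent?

-76

pattern = 10110100 (MSB is 1 ⇒ negative)
Invert: 01001011, add 1 → 01001100 = 76, so the value is -76.
(Equivalently: 180 - 2^8 = 180 - 256 = -76.)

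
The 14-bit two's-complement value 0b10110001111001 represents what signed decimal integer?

pattern = 10110001111001 (MSB is 1 ⇒ negative)
Invert: 01001110000110, add 1 → 01001110000111 = 4999, so the value is -4999.
(Equivalently: 11385 - 2^14 = 11385 - 16384 = -4999.)

-4999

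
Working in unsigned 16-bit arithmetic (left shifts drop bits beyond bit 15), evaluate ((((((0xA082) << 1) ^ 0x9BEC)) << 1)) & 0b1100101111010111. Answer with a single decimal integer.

33232

0xA082 = 1010000010000010
→ << 1 (mod 2^16) → 0100000100000100 = 16644
0x9BEC = 1001101111101100
→ ^ → 1101101011101000 = 56040
→ << 1 (mod 2^16) → 1011010111010000 = 46544
0b1100101111010111 = 1100101111010111
→ & → 1000000111010000 = 33232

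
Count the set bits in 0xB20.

4

0xB20 = 101100100000
Count the 1s: 1 + 1 + 1 + 1 = 4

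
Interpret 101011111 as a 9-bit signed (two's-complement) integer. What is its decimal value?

-161

pattern = 101011111 (MSB is 1 ⇒ negative)
Invert: 010100000, add 1 → 010100001 = 161, so the value is -161.
(Equivalently: 351 - 2^9 = 351 - 512 = -161.)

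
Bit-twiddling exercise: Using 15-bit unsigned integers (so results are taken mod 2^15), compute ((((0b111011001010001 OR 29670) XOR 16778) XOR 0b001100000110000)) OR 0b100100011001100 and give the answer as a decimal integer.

28365

0b111011001010001 = 111011001010001
29670 = 111001111100110
→ OR → 111011111110111 = 30711
16778 = 100000110001010
→ XOR → 011011001111101 = 13949
0b001100000110000 = 001100000110000
→ XOR → 010111001001101 = 11853
0b100100011001100 = 100100011001100
→ OR → 110111011001101 = 28365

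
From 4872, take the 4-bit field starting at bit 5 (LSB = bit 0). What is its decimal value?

8

v = 1001100001000
Shift right by 5: 10011000
Mask low 4 bits: 1000 = 8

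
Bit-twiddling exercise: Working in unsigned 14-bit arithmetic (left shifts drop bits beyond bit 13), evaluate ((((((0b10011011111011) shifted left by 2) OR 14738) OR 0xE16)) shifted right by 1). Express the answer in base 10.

0b10011011111011 = 10011011111011
→ shifted left by 2 (mod 2^14) → 01101111101100 = 7148
14738 = 11100110010010
→ OR → 11101111111110 = 15358
0xE16 = 00111000010110
→ OR → 11111111111110 = 16382
→ shifted right by 1 → 01111111111111 = 8191

8191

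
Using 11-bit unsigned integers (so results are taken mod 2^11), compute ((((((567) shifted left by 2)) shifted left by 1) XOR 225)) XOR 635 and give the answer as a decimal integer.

567 = 01000110111
→ shifted left by 2 (mod 2^11) → 00011011100 = 220
→ shifted left by 1 (mod 2^11) → 00110111000 = 440
225 = 00011100001
→ XOR → 00101011001 = 345
635 = 01001111011
→ XOR → 01100100010 = 802

802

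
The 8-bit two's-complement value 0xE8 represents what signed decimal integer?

pattern = 11101000 (MSB is 1 ⇒ negative)
Invert: 00010111, add 1 → 00011000 = 24, so the value is -24.
(Equivalently: 232 - 2^8 = 232 - 256 = -24.)

-24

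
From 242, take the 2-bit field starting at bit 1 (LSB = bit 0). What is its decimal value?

v = 11110010
Shift right by 1: 1111001
Mask low 2 bits: 01 = 1

1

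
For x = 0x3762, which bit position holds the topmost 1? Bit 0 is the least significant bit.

13

0x3762 = 11011101100010
The topmost 1 is at position 13 (since 2^13 = 8192 ≤ 14178 < 16384).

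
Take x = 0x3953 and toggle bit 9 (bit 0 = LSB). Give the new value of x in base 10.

15187

x = 11100101010011
bit 9 is currently 0; toggle it via x ^ (1 << 9) = x ^ 512
→ 11101101010011 = 15187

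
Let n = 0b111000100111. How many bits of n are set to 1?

7

n = 111000100111
Count the 1s: 1 + 1 + 1 + 1 + 1 + 1 + 1 = 7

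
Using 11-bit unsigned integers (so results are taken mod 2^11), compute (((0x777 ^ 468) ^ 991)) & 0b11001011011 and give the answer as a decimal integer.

1112

0x777 = 11101110111
468 = 00111010100
→ ^ → 11010100011 = 1699
991 = 01111011111
→ ^ → 10101111100 = 1404
0b11001011011 = 11001011011
→ & → 10001011000 = 1112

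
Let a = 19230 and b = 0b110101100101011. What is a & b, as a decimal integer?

19210

19230 = 100101100011110
b = 110101100101011
AND → 100101100001010 = 19210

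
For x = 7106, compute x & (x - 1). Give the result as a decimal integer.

7104

x = 1101111000010 = 7106
x - 1 = 1101111000001
AND   = 1101111000000 = 7104
(x & (x - 1) clears the lowest set bit of x.)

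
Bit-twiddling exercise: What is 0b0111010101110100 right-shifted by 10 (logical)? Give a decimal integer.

x = 111010101110100
shift right by 10 → 000000000011101 = 29
(equivalently, floor(30068 / 1024))

29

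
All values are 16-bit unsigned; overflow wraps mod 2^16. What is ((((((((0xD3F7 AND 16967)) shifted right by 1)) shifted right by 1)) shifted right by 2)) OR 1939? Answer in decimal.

0xD3F7 = 1101001111110111
16967 = 0100001001000111
→ AND → 0100001001000111 = 16967
→ shifted right by 1 → 0010000100100011 = 8483
→ shifted right by 1 → 0001000010010001 = 4241
→ shifted right by 2 → 0000010000100100 = 1060
1939 = 0000011110010011
→ OR → 0000011110110111 = 1975

1975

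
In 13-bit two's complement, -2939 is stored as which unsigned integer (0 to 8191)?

5253

2939 in 13 bits: 0101101111011
Invert: 1010010000100
Add 1:  1010010000101 = 5253
(Check: 2^13 - 2939 = 8192 - 2939 = 5253.)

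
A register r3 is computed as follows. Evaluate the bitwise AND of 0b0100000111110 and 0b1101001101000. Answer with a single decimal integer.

a = 0100000111110
b = 1101001101000
AND → 0100000101000 = 2088

2088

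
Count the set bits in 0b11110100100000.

6

n = 11110100100000
Count the 1s: 1 + 1 + 1 + 1 + 1 + 1 = 6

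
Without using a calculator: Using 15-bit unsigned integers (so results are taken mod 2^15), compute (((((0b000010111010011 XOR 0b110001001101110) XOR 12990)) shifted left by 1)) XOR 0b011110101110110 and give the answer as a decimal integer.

0b000010111010011 = 000010111010011
0b110001001101110 = 110001001101110
→ XOR → 110011110111101 = 26557
12990 = 011001010111110
→ XOR → 101010100000011 = 21763
→ shifted left by 1 (mod 2^15) → 010101000000110 = 10758
0b011110101110110 = 011110101110110
→ XOR → 001011101110000 = 6000

6000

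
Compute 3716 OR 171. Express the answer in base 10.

3716 = 111010000100
171 = 000010101011
 OR → 111010101111 = 3759

3759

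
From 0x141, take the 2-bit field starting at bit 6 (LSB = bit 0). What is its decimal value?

1

v = 00101000001
Shift right by 6: 00101
Mask low 2 bits: 01 = 1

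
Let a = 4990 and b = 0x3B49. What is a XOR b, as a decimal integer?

4990 = 01001101111110
0x3B49 = 11101101001001
XOR → 10100000110111 = 10295

10295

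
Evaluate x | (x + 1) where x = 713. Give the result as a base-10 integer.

715

x = 1011001001 = 713
x + 1 = 1011001010
OR    = 1011001011 = 715
(x | (x + 1) sets the lowest cleared bit.)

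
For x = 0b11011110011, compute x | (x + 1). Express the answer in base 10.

x = 11011110011 = 1779
x + 1 = 11011110100
OR    = 11011110111 = 1783
(x | (x + 1) sets the lowest cleared bit.)

1783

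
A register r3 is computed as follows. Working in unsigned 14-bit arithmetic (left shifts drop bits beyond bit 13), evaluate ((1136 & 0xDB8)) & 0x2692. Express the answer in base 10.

1040

1136 = 00010001110000
0xDB8 = 00110110111000
→ & → 00010000110000 = 1072
0x2692 = 10011010010010
→ & → 00010000010000 = 1040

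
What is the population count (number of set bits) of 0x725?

6

0x725 = 11100100101
Count the 1s: 1 + 1 + 1 + 1 + 1 + 1 = 6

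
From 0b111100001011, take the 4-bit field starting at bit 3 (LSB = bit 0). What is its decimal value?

1

v = 111100001011
Shift right by 3: 111100001
Mask low 4 bits: 0001 = 1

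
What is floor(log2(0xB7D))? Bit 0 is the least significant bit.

11

0xB7D = 101101111101
The topmost 1 is at position 11 (since 2^11 = 2048 ≤ 2941 < 4096).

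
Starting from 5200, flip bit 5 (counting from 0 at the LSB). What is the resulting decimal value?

5232

x = 1010001010000
bit 5 is currently 0; toggle it via x ^ (1 << 5) = x ^ 32
→ 1010001110000 = 5232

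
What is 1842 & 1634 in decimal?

1842 = 11100110010
1634 = 11001100010
AND → 11000100010 = 1570

1570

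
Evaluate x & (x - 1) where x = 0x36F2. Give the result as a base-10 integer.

14064

x = 11011011110010 = 14066
x - 1 = 11011011110001
AND   = 11011011110000 = 14064
(x & (x - 1) clears the lowest set bit of x.)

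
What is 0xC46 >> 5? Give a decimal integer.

98

0xC46 = 110001000110
shift right by 5 → 000001100010 = 98
(equivalently, floor(3142 / 32))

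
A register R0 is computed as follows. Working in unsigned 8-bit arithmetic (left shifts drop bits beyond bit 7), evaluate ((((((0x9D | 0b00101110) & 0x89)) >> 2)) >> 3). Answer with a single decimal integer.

4

0x9D = 10011101
0b00101110 = 00101110
→ | → 10111111 = 191
0x89 = 10001001
→ & → 10001001 = 137
→ >> 2 → 00100010 = 34
→ >> 3 → 00000100 = 4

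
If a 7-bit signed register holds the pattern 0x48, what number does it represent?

-56

pattern = 1001000 (MSB is 1 ⇒ negative)
Invert: 0110111, add 1 → 0111000 = 56, so the value is -56.
(Equivalently: 72 - 2^7 = 72 - 128 = -56.)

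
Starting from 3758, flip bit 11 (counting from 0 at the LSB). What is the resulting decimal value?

x = 0111010101110
bit 11 is currently 1; toggle it via x ^ (1 << 11) = x ^ 2048
→ 0011010101110 = 1710

1710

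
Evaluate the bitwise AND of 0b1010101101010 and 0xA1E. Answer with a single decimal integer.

10

a = 1010101101010
0xA1E = 0101000011110
AND → 0000000001010 = 10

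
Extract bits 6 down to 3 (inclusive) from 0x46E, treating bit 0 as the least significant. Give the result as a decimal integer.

13

v = 10001101110
Shift right by 3: 10001101
Mask low 4 bits: 1101 = 13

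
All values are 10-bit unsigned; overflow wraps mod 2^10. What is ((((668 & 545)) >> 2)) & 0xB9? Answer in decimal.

668 = 1010011100
545 = 1000100001
→ & → 1000000000 = 512
→ >> 2 → 0010000000 = 128
0xB9 = 0010111001
→ & → 0010000000 = 128

128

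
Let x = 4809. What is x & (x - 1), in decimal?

4808

x = 1001011001001 = 4809
x - 1 = 1001011001000
AND   = 1001011001000 = 4808
(x & (x - 1) clears the lowest set bit of x.)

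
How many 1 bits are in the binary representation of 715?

6

715 = 1011001011
Count the 1s: 1 + 1 + 1 + 1 + 1 + 1 = 6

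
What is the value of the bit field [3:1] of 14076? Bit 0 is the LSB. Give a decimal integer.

6

v = 11011011111100
Shift right by 1: 1101101111110
Mask low 3 bits: 110 = 6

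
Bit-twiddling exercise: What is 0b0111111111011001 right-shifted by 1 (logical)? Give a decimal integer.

16364

x = 111111111011001
shift right by 1 → 011111111101100 = 16364
(equivalently, floor(32729 / 2))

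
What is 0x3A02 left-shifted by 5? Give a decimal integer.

0x3A02 = 0000011101000000010
shift left by 5 → 1110100000001000000 = 475200
(equivalently, 14850 × 2^5 = 14850 × 32)

475200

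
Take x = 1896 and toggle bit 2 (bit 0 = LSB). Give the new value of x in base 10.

x = 11101101000
bit 2 is currently 0; toggle it via x ^ (1 << 2) = x ^ 4
→ 11101101100 = 1900

1900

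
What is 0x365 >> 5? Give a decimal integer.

0x365 = 1101100101
shift right by 5 → 0000011011 = 27
(equivalently, floor(869 / 32))

27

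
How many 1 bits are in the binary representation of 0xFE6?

0xFE6 = 111111100110
Count the 1s: 1 + 1 + 1 + 1 + 1 + 1 + 1 + 1 + 1 = 9

9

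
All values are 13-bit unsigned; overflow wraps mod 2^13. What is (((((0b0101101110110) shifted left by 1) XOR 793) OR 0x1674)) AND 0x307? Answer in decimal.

773

0b0101101110110 = 0101101110110
→ shifted left by 1 (mod 2^13) → 1011011101100 = 5868
793 = 0001100011001
→ XOR → 1010111110101 = 5621
0x1674 = 1011001110100
→ OR → 1011111110101 = 6133
0x307 = 0001100000111
→ AND → 0001100000101 = 773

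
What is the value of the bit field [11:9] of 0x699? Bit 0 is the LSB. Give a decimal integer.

3

v = 011010011001
Shift right by 9: 011
Mask low 3 bits: 011 = 3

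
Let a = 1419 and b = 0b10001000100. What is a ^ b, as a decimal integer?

1419 = 10110001011
b = 10001000100
XOR → 00111001111 = 463

463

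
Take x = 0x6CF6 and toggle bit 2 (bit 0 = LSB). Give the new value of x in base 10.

27890

x = 110110011110110
bit 2 is currently 1; toggle it via x ^ (1 << 2) = x ^ 4
→ 110110011110010 = 27890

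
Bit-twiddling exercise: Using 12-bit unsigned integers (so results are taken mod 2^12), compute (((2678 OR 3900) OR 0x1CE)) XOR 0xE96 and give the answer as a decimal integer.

2678 = 101001110110
3900 = 111100111100
→ OR → 111101111110 = 3966
0x1CE = 000111001110
→ OR → 111111111110 = 4094
0xE96 = 111010010110
→ XOR → 000101101000 = 360

360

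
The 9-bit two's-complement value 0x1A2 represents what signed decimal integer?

-94

pattern = 110100010 (MSB is 1 ⇒ negative)
Invert: 001011101, add 1 → 001011110 = 94, so the value is -94.
(Equivalently: 418 - 2^9 = 418 - 512 = -94.)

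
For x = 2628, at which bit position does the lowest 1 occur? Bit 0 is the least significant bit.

2628 = 101001000100
Trailing zeros: 2, so the lowest set bit is bit 2 (value 4).

2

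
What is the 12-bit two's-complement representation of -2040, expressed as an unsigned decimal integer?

2040 in 12 bits: 011111111000
Invert: 100000000111
Add 1:  100000001000 = 2056
(Check: 2^12 - 2040 = 4096 - 2040 = 2056.)

2056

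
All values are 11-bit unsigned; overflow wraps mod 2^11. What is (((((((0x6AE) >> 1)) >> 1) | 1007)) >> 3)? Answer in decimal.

125

0x6AE = 11010101110
→ >> 1 → 01101010111 = 855
→ >> 1 → 00110101011 = 427
1007 = 01111101111
→ | → 01111101111 = 1007
→ >> 3 → 00001111101 = 125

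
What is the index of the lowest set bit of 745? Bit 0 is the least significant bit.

0

745 = 1011101001
Trailing zeros: 0, so the lowest set bit is bit 0 (value 1).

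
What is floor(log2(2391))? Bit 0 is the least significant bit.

2391 = 100101010111
The topmost 1 is at position 11 (since 2^11 = 2048 ≤ 2391 < 4096).

11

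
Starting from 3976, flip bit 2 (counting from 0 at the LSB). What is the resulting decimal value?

3980

x = 00111110001000
bit 2 is currently 0; toggle it via x ^ (1 << 2) = x ^ 4
→ 00111110001100 = 3980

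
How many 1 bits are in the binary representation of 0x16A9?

0x16A9 = 1011010101001
Count the 1s: 1 + 1 + 1 + 1 + 1 + 1 + 1 = 7

7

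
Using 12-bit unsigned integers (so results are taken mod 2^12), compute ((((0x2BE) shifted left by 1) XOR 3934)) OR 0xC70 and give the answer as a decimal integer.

3698

0x2BE = 001010111110
→ shifted left by 1 (mod 2^12) → 010101111100 = 1404
3934 = 111101011110
→ XOR → 101000100010 = 2594
0xC70 = 110001110000
→ OR → 111001110010 = 3698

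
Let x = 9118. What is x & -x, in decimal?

x = 10001110011110 = 9118
-x (two's complement) = …01110001100010
AND   = 00000000000010 = 2
(x & -x isolates the lowest set bit of x.)

2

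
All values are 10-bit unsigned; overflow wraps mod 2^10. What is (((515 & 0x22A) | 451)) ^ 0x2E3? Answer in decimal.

515 = 1000000011
0x22A = 1000101010
→ & → 1000000010 = 514
451 = 0111000011
→ | → 1111000011 = 963
0x2E3 = 1011100011
→ ^ → 0100100000 = 288

288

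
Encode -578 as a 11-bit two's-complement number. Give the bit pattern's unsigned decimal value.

578 in 11 bits: 01001000010
Invert: 10110111101
Add 1:  10110111110 = 1470
(Check: 2^11 - 578 = 2048 - 578 = 1470.)

1470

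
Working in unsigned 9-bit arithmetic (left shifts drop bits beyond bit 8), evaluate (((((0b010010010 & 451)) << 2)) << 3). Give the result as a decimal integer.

0b010010010 = 010010010
451 = 111000011
→ & → 010000010 = 130
→ << 2 (mod 2^9) → 000001000 = 8
→ << 3 (mod 2^9) → 001000000 = 64

64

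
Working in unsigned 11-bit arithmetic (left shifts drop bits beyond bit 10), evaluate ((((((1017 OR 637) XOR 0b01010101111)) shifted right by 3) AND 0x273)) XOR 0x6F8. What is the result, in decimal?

1017 = 01111111001
637 = 01001111101
→ OR → 01111111101 = 1021
0b01010101111 = 01010101111
→ XOR → 00101010010 = 338
→ shifted right by 3 → 00000101010 = 42
0x273 = 01001110011
→ AND → 00000100010 = 34
0x6F8 = 11011111000
→ XOR → 11011011010 = 1754

1754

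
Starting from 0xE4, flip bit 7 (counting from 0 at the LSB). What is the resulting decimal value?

x = 00000011100100
bit 7 is currently 1; toggle it via x ^ (1 << 7) = x ^ 128
→ 00000001100100 = 100

100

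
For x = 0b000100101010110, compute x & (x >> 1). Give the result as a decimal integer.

x = 100101010110 = 2390
x>>1 = 010010101011
AND  = 000000000010 = 2
(x & (x >> 1) has a 1 wherever x has two consecutive 1 bits.)

2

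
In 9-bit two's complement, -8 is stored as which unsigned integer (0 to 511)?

504

8 in 9 bits: 000001000
Invert: 111110111
Add 1:  111111000 = 504
(Check: 2^9 - 8 = 512 - 8 = 504.)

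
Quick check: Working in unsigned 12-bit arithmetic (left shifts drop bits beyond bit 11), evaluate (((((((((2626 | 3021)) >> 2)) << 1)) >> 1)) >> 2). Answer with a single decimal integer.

2626 = 101001000010
3021 = 101111001101
→ | → 101111001111 = 3023
→ >> 2 → 001011110011 = 755
→ << 1 (mod 2^12) → 010111100110 = 1510
→ >> 1 → 001011110011 = 755
→ >> 2 → 000010111100 = 188

188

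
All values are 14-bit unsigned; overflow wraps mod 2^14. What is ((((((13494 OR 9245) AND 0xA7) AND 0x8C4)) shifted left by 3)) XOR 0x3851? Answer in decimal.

13494 = 11010010110110
9245 = 10010000011101
→ OR → 11010010111111 = 13503
0xA7 = 00000010100111
→ AND → 00000010100111 = 167
0x8C4 = 00100011000100
→ AND → 00000010000100 = 132
→ shifted left by 3 (mod 2^14) → 00010000100000 = 1056
0x3851 = 11100001010001
→ XOR → 11110001110001 = 15473

15473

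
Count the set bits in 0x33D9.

9

0x33D9 = 11001111011001
Count the 1s: 1 + 1 + 1 + 1 + 1 + 1 + 1 + 1 + 1 = 9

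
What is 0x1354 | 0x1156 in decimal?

4950

0x1354 = 1001101010100
0x1156 = 1000101010110
 OR → 1001101010110 = 4950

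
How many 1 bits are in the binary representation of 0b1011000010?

n = 1011000010
Count the 1s: 1 + 1 + 1 + 1 = 4

4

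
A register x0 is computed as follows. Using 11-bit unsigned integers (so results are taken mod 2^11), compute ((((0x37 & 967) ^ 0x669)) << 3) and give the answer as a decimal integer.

880

0x37 = 00000110111
967 = 01111000111
→ & → 00000000111 = 7
0x669 = 11001101001
→ ^ → 11001101110 = 1646
→ << 3 (mod 2^11) → 01101110000 = 880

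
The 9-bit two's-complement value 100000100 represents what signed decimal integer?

pattern = 100000100 (MSB is 1 ⇒ negative)
Invert: 011111011, add 1 → 011111100 = 252, so the value is -252.
(Equivalently: 260 - 2^9 = 260 - 512 = -252.)

-252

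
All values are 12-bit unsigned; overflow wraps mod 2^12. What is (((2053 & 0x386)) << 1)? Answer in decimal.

8

2053 = 100000000101
0x386 = 001110000110
→ & → 000000000100 = 4
→ << 1 (mod 2^12) → 000000001000 = 8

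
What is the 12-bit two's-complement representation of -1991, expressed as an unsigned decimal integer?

1991 in 12 bits: 011111000111
Invert: 100000111000
Add 1:  100000111001 = 2105
(Check: 2^12 - 1991 = 4096 - 1991 = 2105.)

2105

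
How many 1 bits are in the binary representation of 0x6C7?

7

0x6C7 = 11011000111
Count the 1s: 1 + 1 + 1 + 1 + 1 + 1 + 1 = 7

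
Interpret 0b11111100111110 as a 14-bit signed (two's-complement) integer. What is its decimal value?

pattern = 11111100111110 (MSB is 1 ⇒ negative)
Invert: 00000011000001, add 1 → 00000011000010 = 194, so the value is -194.
(Equivalently: 16190 - 2^14 = 16190 - 16384 = -194.)

-194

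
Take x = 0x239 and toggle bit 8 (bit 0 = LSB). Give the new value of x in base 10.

x = 0001000111001
bit 8 is currently 0; toggle it via x ^ (1 << 8) = x ^ 256
→ 0001100111001 = 825

825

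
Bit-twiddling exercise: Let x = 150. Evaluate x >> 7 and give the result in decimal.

150 = 10010110
shift right by 7 → 00000001 = 1
(equivalently, floor(150 / 128))

1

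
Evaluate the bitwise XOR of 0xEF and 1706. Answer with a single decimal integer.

0xEF = 00011101111
1706 = 11010101010
XOR → 11001000101 = 1605

1605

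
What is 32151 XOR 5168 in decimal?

32151 = 111110110010111
5168 = 001010000110000
XOR → 110100110100111 = 27047

27047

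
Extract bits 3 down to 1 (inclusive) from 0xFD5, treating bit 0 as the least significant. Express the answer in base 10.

2

v = 111111010101
Shift right by 1: 11111101010
Mask low 3 bits: 010 = 2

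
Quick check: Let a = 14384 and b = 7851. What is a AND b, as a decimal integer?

6176

14384 = 11100000110000
7851 = 01111010101011
AND → 01100000100000 = 6176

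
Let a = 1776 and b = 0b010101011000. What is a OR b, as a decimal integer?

1776 = 11011110000
b = 10101011000
 OR → 11111111000 = 2040

2040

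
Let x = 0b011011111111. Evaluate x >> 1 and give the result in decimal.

x = 11011111111
shift right by 1 → 01101111111 = 895
(equivalently, floor(1791 / 2))

895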